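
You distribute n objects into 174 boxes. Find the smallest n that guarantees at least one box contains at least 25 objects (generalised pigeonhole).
n = (25 − 1)·174 + 1 = 4177

By the generalised pigeonhole principle, to guarantee some box contains ≥ r objects we need more than (r − 1) · k objects total. Threshold: n = (r − 1) · k + 1. With r = 25 and k = 174: n = 24 · 174 + 1 = 4176 + 1 = 4177. For n = 4176 = 24 · 174, we can put exactly 24 objects in every box, avoiding 25 in any single one — so 4177 is tight.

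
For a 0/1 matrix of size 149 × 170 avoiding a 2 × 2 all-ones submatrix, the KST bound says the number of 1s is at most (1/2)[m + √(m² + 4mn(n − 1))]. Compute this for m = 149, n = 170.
z(149, 170; 2, 2) ≤ (1/2)[149 + √(149² + 4·149·170·169)] = (1/2)[149 + √17145281] = 2144.843

Kővári–Sós–Turán: let r_1, ..., r_149 be the row sums and z = Σ r_i the total number of 1s. Each pair of columns can share at most one row with both entries 1 (else a 2×2 all-ones block appears), so Σ_i C(r_i, 2) ≤ C(170, 2) = 14365. By convexity Σ_i C(r_i, 2) ≥ 149·C(z/149, 2) = z(z − 149)/(2·149), giving z² − 149z − 149·170·169 ≤ 0 and hence z ≤ (1/2)[149 + √(22201 + 4·4280770)] = (1/2)[149 + √17145281] ≈ (1/2)(149 + 4140.6861) = 2144.843.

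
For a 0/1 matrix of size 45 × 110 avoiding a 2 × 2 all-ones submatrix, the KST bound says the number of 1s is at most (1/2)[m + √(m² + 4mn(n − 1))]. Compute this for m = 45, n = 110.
z(45, 110; 2, 2) ≤ (1/2)[45 + √(45² + 4·45·110·109)] = (1/2)[45 + √2160225] = 757.3852

Kővári–Sós–Turán: let r_1, ..., r_45 be the row sums and z = Σ r_i the total number of 1s. Each pair of columns can share at most one row with both entries 1 (else a 2×2 all-ones block appears), so Σ_i C(r_i, 2) ≤ C(110, 2) = 5995. By convexity Σ_i C(r_i, 2) ≥ 45·C(z/45, 2) = z(z − 45)/(2·45), giving z² − 45z − 45·110·109 ≤ 0 and hence z ≤ (1/2)[45 + √(2025 + 4·539550)] = (1/2)[45 + √2160225] ≈ (1/2)(45 + 1469.7704) = 757.3852.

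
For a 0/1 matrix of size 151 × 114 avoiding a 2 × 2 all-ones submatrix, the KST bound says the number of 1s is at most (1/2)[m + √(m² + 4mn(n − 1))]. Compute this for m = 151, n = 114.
z(151, 114; 2, 2) ≤ (1/2)[151 + √(151² + 4·151·114·113)] = (1/2)[151 + √7803529] = 1472.2399

Kővári–Sós–Turán: let r_1, ..., r_151 be the row sums and z = Σ r_i the total number of 1s. Each pair of columns can share at most one row with both entries 1 (else a 2×2 all-ones block appears), so Σ_i C(r_i, 2) ≤ C(114, 2) = 6441. By convexity Σ_i C(r_i, 2) ≥ 151·C(z/151, 2) = z(z − 151)/(2·151), giving z² − 151z − 151·114·113 ≤ 0 and hence z ≤ (1/2)[151 + √(22801 + 4·1945182)] = (1/2)[151 + √7803529] ≈ (1/2)(151 + 2793.4797) = 1472.2399.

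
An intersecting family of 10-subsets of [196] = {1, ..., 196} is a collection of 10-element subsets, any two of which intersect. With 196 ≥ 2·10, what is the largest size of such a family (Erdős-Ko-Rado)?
max |F| = C(195, 9) = 931494026737560

Erdős-Ko-Rado (1961): when n ≥ 2k, max |F| = C(n−1, k−1). The bound is attained by the star {A : i ∈ A} for any fixed i ∈ [n]. Here C(196−1, 10−1) = C(195, 9) = 931494026737560.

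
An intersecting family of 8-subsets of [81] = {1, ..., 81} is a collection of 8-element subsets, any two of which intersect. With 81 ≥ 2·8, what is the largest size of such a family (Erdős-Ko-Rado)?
max |F| = C(80, 7) = 3176716400

The Erdős-Ko-Rado theorem states: for n ≥ 2k, an intersecting family of k-subsets of an n-element set has size at most C(n − 1, k − 1), with equality for 'star' families {A ⊆ [n] : |A| = k, i ∈ A} (fix an element i). For n = 81, k = 8: C(80, 7) = 3176716400.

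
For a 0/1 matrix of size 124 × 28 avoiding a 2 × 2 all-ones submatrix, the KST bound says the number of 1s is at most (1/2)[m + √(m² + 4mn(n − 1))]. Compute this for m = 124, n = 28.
z(124, 28; 2, 2) ≤ (1/2)[124 + √(124² + 4·124·28·27)] = (1/2)[124 + √390352] = 374.3908

Kővári–Sós–Turán: let r_1, ..., r_124 be the row sums and z = Σ r_i the total number of 1s. Each pair of columns can share at most one row with both entries 1 (else a 2×2 all-ones block appears), so Σ_i C(r_i, 2) ≤ C(28, 2) = 378. By convexity Σ_i C(r_i, 2) ≥ 124·C(z/124, 2) = z(z − 124)/(2·124), giving z² − 124z − 124·28·27 ≤ 0 and hence z ≤ (1/2)[124 + √(15376 + 4·93744)] = (1/2)[124 + √390352] ≈ (1/2)(124 + 624.7816) = 374.3908.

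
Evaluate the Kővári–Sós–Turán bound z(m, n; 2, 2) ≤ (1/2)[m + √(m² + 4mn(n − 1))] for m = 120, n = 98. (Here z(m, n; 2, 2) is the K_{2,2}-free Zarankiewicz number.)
z(120, 98; 2, 2) ≤ (1/2)[120 + √(120² + 4·120·98·97)] = (1/2)[120 + √4577280] = 1129.7289

Kővári–Sós–Turán: let r_1, ..., r_120 be the row sums and z = Σ r_i the total number of 1s. Each pair of columns can share at most one row with both entries 1 (else a 2×2 all-ones block appears), so Σ_i C(r_i, 2) ≤ C(98, 2) = 4753. By convexity Σ_i C(r_i, 2) ≥ 120·C(z/120, 2) = z(z − 120)/(2·120), giving z² − 120z − 120·98·97 ≤ 0 and hence z ≤ (1/2)[120 + √(14400 + 4·1140720)] = (1/2)[120 + √4577280] ≈ (1/2)(120 + 2139.4579) = 1129.7289.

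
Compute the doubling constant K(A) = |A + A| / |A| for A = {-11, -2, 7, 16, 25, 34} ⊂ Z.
K = |A + A| / |A| = 11/6

Enumerate A + A = {a + b : a, b ∈ A}. With |A| = 6, there are |A|^2 = 36 ordered sum pairs; collecting distinct values, A + A = {-22, -13, -4, 5, 14, 23, 32, 41, 50, 59, 68}, so |A + A| = 11. Thus K = 11/6. Here |A + A| = 2|A| − 1 = 11, the minimum possible — so K = 11/6 is minimal, which holds iff A is an arithmetic progression.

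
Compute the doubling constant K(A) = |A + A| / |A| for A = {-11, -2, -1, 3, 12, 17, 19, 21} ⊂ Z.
K = |A + A| / |A| = 29/8

Enumerate A + A = {a + b : a, b ∈ A}. With |A| = 8, there are |A|^2 = 64 ordered sum pairs; collecting distinct values, A + A = {-22, -13, -12, -8, -4, -3, -2, 1, 2, 6, 8, 10, 11, 15, 16, 17, 18, 19, 20, 22, 24, 29, 31, 33, 34, 36, 38, 40, 42}, so |A + A| = 29. Thus K = 29/8. For comparison, the minimum possible |A + A| over all 8-element sets is 2·8 − 1 = 15 (so min K = 15/8), attained only by arithmetic progressions.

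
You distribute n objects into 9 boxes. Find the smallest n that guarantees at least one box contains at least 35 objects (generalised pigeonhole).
n = (35 − 1)·9 + 1 = 307

By the generalised pigeonhole principle, to guarantee some box contains ≥ r objects we need more than (r − 1) · k objects total. Threshold: n = (r − 1) · k + 1. With r = 35 and k = 9: n = 34 · 9 + 1 = 306 + 1 = 307. For n = 306 = 34 · 9, we can put exactly 34 objects in every box, avoiding 35 in any single one — so 307 is tight.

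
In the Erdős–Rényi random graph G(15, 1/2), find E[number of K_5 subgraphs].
E[# K_5] = C(15, 5) · (1/2)^C(5, 2) = 3003 / 2^10 ≈ 2.932617

For each 5-subset S of vertices (there are C(15, 5) = 3003 such S), let X_S = 1 if S induces a K_5 (all C(5, 2) = 10 edges present). Then P(X_S = 1) = (1/2)^10 = 1/1024. By linearity of expectation, E[# K_5] = C(15, 5) · (1/2)^10 = 3003 / 1024 ≈ 2.932617.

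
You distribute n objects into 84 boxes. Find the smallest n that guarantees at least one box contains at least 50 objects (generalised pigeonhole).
n = (50 − 1)·84 + 1 = 4117

By the generalised pigeonhole principle, to guarantee some box contains ≥ r objects we need more than (r − 1) · k objects total. Threshold: n = (r − 1) · k + 1. With r = 50 and k = 84: n = 49 · 84 + 1 = 4116 + 1 = 4117. For n = 4116 = 49 · 84, we can put exactly 49 objects in every box, avoiding 50 in any single one — so 4117 is tight.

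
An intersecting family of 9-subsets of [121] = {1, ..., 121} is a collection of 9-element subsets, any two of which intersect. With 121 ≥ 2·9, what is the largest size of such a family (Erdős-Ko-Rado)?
max |F| = C(120, 8) = 840261910995

Erdős-Ko-Rado (1961): when n ≥ 2k, max |F| = C(n−1, k−1). The bound is attained by the star {A : i ∈ A} for any fixed i ∈ [n]. Here C(121−1, 9−1) = C(120, 8) = 840261910995.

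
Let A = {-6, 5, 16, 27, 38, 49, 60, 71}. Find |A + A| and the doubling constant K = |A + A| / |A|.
K = |A + A| / |A| = 15/8

Enumerate A + A = {a + b : a, b ∈ A}. With |A| = 8, there are |A|^2 = 64 ordered sum pairs; collecting distinct values, A + A = {-12, -1, 10, 21, 32, 43, 54, 65, 76, 87, 98, 109, 120, 131, 142}, so |A + A| = 15. Thus K = 15/8. Here |A + A| = 2|A| − 1 = 15, the minimum possible — so K = 15/8 is minimal, which holds iff A is an arithmetic progression.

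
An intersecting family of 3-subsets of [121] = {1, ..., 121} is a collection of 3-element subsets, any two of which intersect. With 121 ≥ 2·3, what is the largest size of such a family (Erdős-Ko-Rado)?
max |F| = C(120, 2) = 7140

The Erdős-Ko-Rado theorem states: for n ≥ 2k, an intersecting family of k-subsets of an n-element set has size at most C(n − 1, k − 1), with equality for 'star' families {A ⊆ [n] : |A| = k, i ∈ A} (fix an element i). For n = 121, k = 3: C(120, 2) = 7140.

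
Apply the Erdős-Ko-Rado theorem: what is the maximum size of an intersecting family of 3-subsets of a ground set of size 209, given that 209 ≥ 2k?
max |F| = C(208, 2) = 21528

Erdős-Ko-Rado (1961): when n ≥ 2k, max |F| = C(n−1, k−1). The bound is attained by the star {A : i ∈ A} for any fixed i ∈ [n]. Here C(209−1, 3−1) = C(208, 2) = 21528.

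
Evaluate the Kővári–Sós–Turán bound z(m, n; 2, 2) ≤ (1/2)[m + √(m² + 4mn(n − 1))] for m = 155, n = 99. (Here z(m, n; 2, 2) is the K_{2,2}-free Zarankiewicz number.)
z(155, 99; 2, 2) ≤ (1/2)[155 + √(155² + 4·155·99·98)] = (1/2)[155 + √6039265] = 1306.2458

Kővári–Sós–Turán: let r_1, ..., r_155 be the row sums and z = Σ r_i the total number of 1s. Each pair of columns can share at most one row with both entries 1 (else a 2×2 all-ones block appears), so Σ_i C(r_i, 2) ≤ C(99, 2) = 4851. By convexity Σ_i C(r_i, 2) ≥ 155·C(z/155, 2) = z(z − 155)/(2·155), giving z² − 155z − 155·99·98 ≤ 0 and hence z ≤ (1/2)[155 + √(24025 + 4·1503810)] = (1/2)[155 + √6039265] ≈ (1/2)(155 + 2457.4916) = 1306.2458.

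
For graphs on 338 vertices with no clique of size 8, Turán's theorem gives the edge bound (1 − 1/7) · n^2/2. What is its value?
Turán density bound = (6/7) · 338^2/2 = 342732/7 ≈ 48961.7143

Turán's theorem: ex(n, K_{r+1}) is achieved by the complete r-partite Turán graph T(n, r) with parts as balanced as possible, and is at most (1 − 1/r) · n^2/2. For r = 7, n = 338: the density bound is (6/7) · 114244/2 = 342732/7 ≈ 48961.7143. The integer-valued extremum is e(T(338, 7)) = 48961, which is strictly less than the density bound 342732/7 since 7 ∤ 338 (the parts of T(338, 7) cannot all be equal).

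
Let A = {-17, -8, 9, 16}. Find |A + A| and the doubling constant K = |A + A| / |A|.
K = |A + A| / |A| = 10/4 = 5/2

Enumerate A + A = {a + b : a, b ∈ A}. With |A| = 4, there are |A|^2 = 16 ordered sum pairs; collecting distinct values, A + A = {-34, -25, -16, -8, -1, 1, 8, 18, 25, 32}, so |A + A| = 10. Thus K = 10/4 = 5/2. For comparison, the minimum possible |A + A| over all 4-element sets is 2·4 − 1 = 7 (so min K = 7/4), attained only by arithmetic progressions.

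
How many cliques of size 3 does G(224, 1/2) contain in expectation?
E[# K_3] = C(224, 3) · (1/2)^C(3, 2) = 1848224 / 2^3 = 231028

For each 3-subset S of vertices (there are C(224, 3) = 1848224 such S), let X_S = 1 if S induces a K_3 (all C(3, 2) = 3 edges present). Then P(X_S = 1) = (1/2)^3 = 1/8. By linearity of expectation, E[# K_3] = C(224, 3) · (1/2)^3 = 1848224 / 8 = 231028.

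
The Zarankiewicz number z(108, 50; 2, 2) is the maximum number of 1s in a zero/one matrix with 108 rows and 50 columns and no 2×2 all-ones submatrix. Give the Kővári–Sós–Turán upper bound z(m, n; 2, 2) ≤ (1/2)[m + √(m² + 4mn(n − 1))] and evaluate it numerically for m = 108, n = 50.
z(108, 50; 2, 2) ≤ (1/2)[108 + √(108² + 4·108·50·49)] = (1/2)[108 + √1070064] = 571.2195

Kővári–Sós–Turán: let r_1, ..., r_108 be the row sums and z = Σ r_i the total number of 1s. Each pair of columns can share at most one row with both entries 1 (else a 2×2 all-ones block appears), so Σ_i C(r_i, 2) ≤ C(50, 2) = 1225. By convexity Σ_i C(r_i, 2) ≥ 108·C(z/108, 2) = z(z − 108)/(2·108), giving z² − 108z − 108·50·49 ≤ 0 and hence z ≤ (1/2)[108 + √(11664 + 4·264600)] = (1/2)[108 + √1070064] ≈ (1/2)(108 + 1034.439) = 571.2195.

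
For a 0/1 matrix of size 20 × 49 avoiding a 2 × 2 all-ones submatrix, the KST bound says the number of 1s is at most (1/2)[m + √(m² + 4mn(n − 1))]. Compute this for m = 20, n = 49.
z(20, 49; 2, 2) ≤ (1/2)[20 + √(20² + 4·20·49·48)] = (1/2)[20 + √188560] = 227.1175

Kővári–Sós–Turán: let r_1, ..., r_20 be the row sums and z = Σ r_i the total number of 1s. Each pair of columns can share at most one row with both entries 1 (else a 2×2 all-ones block appears), so Σ_i C(r_i, 2) ≤ C(49, 2) = 1176. By convexity Σ_i C(r_i, 2) ≥ 20·C(z/20, 2) = z(z − 20)/(2·20), giving z² − 20z − 20·49·48 ≤ 0 and hence z ≤ (1/2)[20 + √(400 + 4·47040)] = (1/2)[20 + √188560] ≈ (1/2)(20 + 434.235) = 227.1175.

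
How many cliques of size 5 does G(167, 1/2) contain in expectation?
E[# K_5] = C(167, 5) · (1/2)^C(5, 2) = 1018963693 / 2^10 ≈ 995081.731445

For each 5-subset S of vertices (there are C(167, 5) = 1018963693 such S), let X_S = 1 if S induces a K_5 (all C(5, 2) = 10 edges present). Then P(X_S = 1) = (1/2)^10 = 1/1024. By linearity of expectation, E[# K_5] = C(167, 5) · (1/2)^10 = 1018963693 / 1024 ≈ 995081.731445.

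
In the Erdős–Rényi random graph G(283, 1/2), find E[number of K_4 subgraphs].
E[# K_4] = C(283, 4) · (1/2)^C(4, 2) = 261630670 / 2^6 = 130815335/32 = 4087979.21875

For each 4-subset S of vertices (there are C(283, 4) = 261630670 such S), let X_S = 1 if S induces a K_4 (all C(4, 2) = 6 edges present). Then P(X_S = 1) = (1/2)^6 = 1/64. By linearity of expectation, E[# K_4] = C(283, 4) · (1/2)^6 = 261630670 / 64 = 130815335/32 = 4087979.21875.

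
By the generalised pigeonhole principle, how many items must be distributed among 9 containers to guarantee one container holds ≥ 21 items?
n = (21 − 1)·9 + 1 = 181

By the generalised pigeonhole principle, to guarantee some box contains ≥ r objects we need more than (r − 1) · k objects total. Threshold: n = (r − 1) · k + 1. With r = 21 and k = 9: n = 20 · 9 + 1 = 180 + 1 = 181. For n = 180 = 20 · 9, we can put exactly 20 objects in every box, avoiding 21 in any single one — so 181 is tight.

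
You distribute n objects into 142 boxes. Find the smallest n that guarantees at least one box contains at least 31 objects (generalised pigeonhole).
n = (31 − 1)·142 + 1 = 4261

By the generalised pigeonhole principle, to guarantee some box contains ≥ r objects we need more than (r − 1) · k objects total. Threshold: n = (r − 1) · k + 1. With r = 31 and k = 142: n = 30 · 142 + 1 = 4260 + 1 = 4261. For n = 4260 = 30 · 142, we can put exactly 30 objects in every box, avoiding 31 in any single one — so 4261 is tight.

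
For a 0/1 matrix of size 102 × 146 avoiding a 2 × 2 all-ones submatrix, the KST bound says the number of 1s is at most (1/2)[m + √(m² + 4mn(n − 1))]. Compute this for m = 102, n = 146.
z(102, 146; 2, 2) ≤ (1/2)[102 + √(102² + 4·102·146·145)] = (1/2)[102 + √8647764] = 1521.354

Kővári–Sós–Turán: let r_1, ..., r_102 be the row sums and z = Σ r_i the total number of 1s. Each pair of columns can share at most one row with both entries 1 (else a 2×2 all-ones block appears), so Σ_i C(r_i, 2) ≤ C(146, 2) = 10585. By convexity Σ_i C(r_i, 2) ≥ 102·C(z/102, 2) = z(z − 102)/(2·102), giving z² − 102z − 102·146·145 ≤ 0 and hence z ≤ (1/2)[102 + √(10404 + 4·2159340)] = (1/2)[102 + √8647764] ≈ (1/2)(102 + 2940.7081) = 1521.354.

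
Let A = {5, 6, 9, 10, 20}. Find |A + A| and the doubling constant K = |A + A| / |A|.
K = |A + A| / |A| = 14/5

Enumerate A + A = {a + b : a, b ∈ A}. With |A| = 5, there are |A|^2 = 25 ordered sum pairs; collecting distinct values, A + A = {10, 11, 12, 14, 15, 16, 18, 19, 20, 25, 26, 29, 30, 40}, so |A + A| = 14. Thus K = 14/5. For comparison, the minimum possible |A + A| over all 5-element sets is 2·5 − 1 = 9 (so min K = 9/5), attained only by arithmetic progressions.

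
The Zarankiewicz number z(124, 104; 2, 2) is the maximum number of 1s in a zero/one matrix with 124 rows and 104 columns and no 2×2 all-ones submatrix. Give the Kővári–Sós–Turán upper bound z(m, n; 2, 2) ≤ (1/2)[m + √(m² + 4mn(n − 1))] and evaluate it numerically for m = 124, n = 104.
z(124, 104; 2, 2) ≤ (1/2)[124 + √(124² + 4·124·104·103)] = (1/2)[124 + √5328528] = 1216.1802

Kővári–Sós–Turán: let r_1, ..., r_124 be the row sums and z = Σ r_i the total number of 1s. Each pair of columns can share at most one row with both entries 1 (else a 2×2 all-ones block appears), so Σ_i C(r_i, 2) ≤ C(104, 2) = 5356. By convexity Σ_i C(r_i, 2) ≥ 124·C(z/124, 2) = z(z − 124)/(2·124), giving z² − 124z − 124·104·103 ≤ 0 and hence z ≤ (1/2)[124 + √(15376 + 4·1328288)] = (1/2)[124 + √5328528] ≈ (1/2)(124 + 2308.3605) = 1216.1802.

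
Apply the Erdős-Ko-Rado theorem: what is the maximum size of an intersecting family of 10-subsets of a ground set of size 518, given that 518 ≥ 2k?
max |F| = C(517, 9) = 6780219355974250560

Erdős-Ko-Rado (1961): when n ≥ 2k, max |F| = C(n−1, k−1). The bound is attained by the star {A : i ∈ A} for any fixed i ∈ [n]. Here C(518−1, 10−1) = C(517, 9) = 6780219355974250560.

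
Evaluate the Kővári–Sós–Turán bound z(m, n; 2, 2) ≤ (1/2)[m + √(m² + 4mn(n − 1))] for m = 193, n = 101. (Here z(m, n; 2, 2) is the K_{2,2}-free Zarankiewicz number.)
z(193, 101; 2, 2) ≤ (1/2)[193 + √(193² + 4·193·101·100)] = (1/2)[193 + √7834449] = 1496.0043

Kővári–Sós–Turán: let r_1, ..., r_193 be the row sums and z = Σ r_i the total number of 1s. Each pair of columns can share at most one row with both entries 1 (else a 2×2 all-ones block appears), so Σ_i C(r_i, 2) ≤ C(101, 2) = 5050. By convexity Σ_i C(r_i, 2) ≥ 193·C(z/193, 2) = z(z − 193)/(2·193), giving z² − 193z − 193·101·100 ≤ 0 and hence z ≤ (1/2)[193 + √(37249 + 4·1949300)] = (1/2)[193 + √7834449] ≈ (1/2)(193 + 2799.0086) = 1496.0043.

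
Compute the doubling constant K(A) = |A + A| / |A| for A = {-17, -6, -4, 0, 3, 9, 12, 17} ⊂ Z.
K = |A + A| / |A| = 31/8

Enumerate A + A = {a + b : a, b ∈ A}. With |A| = 8, there are |A|^2 = 64 ordered sum pairs; collecting distinct values, A + A = {-34, -23, -21, -17, -14, -12, -10, -8, -6, -5, -4, -3, -1, 0, 3, 5, 6, 8, 9, 11, 12, 13, 15, 17, 18, 20, 21, 24, 26, 29, 34}, so |A + A| = 31. Thus K = 31/8. For comparison, the minimum possible |A + A| over all 8-element sets is 2·8 − 1 = 15 (so min K = 15/8), attained only by arithmetic progressions.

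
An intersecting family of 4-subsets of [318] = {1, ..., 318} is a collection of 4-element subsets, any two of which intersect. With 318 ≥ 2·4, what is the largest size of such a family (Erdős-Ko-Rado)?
max |F| = C(317, 3) = 5259030

Erdős-Ko-Rado (1961): when n ≥ 2k, max |F| = C(n−1, k−1). The bound is attained by the star {A : i ∈ A} for any fixed i ∈ [n]. Here C(318−1, 4−1) = C(317, 3) = 5259030.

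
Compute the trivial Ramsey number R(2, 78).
R(2, 78) = 78

R(2, k) = k for all k ≥ 2: in a 2-colouring of K_k, either some edge is red (a red K_2) or all edges are blue (a blue K_k). And K_{77} coloured all-blue has no blue K_78, so R(2, 78) > 77. Hence R(2, 78) = 78.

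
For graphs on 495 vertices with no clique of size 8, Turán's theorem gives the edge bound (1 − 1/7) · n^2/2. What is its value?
Turán density bound = (6/7) · 495^2/2 = 735075/7 ≈ 105010.7143

Turán's theorem: ex(n, K_{r+1}) is achieved by the complete r-partite Turán graph T(n, r) with parts as balanced as possible, and is at most (1 − 1/r) · n^2/2. For r = 7, n = 495: the density bound is (6/7) · 245025/2 = 735075/7 ≈ 105010.7143. The integer-valued extremum is e(T(495, 7)) = 105010, which is strictly less than the density bound 735075/7 since 7 ∤ 495 (the parts of T(495, 7) cannot all be equal).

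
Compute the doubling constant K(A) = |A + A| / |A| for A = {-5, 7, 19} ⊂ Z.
K = |A + A| / |A| = 5/3

Enumerate A + A = {a + b : a, b ∈ A}. With |A| = 3, there are |A|^2 = 9 ordered sum pairs; collecting distinct values, A + A = {-10, 2, 14, 26, 38}, so |A + A| = 5. Thus K = 5/3. Here |A + A| = 2|A| − 1 = 5, the minimum possible — so K = 5/3 is minimal, which holds iff A is an arithmetic progression.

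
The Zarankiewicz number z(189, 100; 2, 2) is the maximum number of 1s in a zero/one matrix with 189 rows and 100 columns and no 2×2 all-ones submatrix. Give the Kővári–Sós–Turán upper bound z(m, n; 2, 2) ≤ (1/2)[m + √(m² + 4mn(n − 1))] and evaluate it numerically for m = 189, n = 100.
z(189, 100; 2, 2) ≤ (1/2)[189 + √(189² + 4·189·100·99)] = (1/2)[189 + √7520121] = 1465.642

Kővári–Sós–Turán: let r_1, ..., r_189 be the row sums and z = Σ r_i the total number of 1s. Each pair of columns can share at most one row with both entries 1 (else a 2×2 all-ones block appears), so Σ_i C(r_i, 2) ≤ C(100, 2) = 4950. By convexity Σ_i C(r_i, 2) ≥ 189·C(z/189, 2) = z(z − 189)/(2·189), giving z² − 189z − 189·100·99 ≤ 0 and hence z ≤ (1/2)[189 + √(35721 + 4·1871100)] = (1/2)[189 + √7520121] ≈ (1/2)(189 + 2742.2839) = 1465.642.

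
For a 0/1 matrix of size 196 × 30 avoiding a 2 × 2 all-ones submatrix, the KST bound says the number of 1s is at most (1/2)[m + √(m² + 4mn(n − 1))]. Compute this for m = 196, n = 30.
z(196, 30; 2, 2) ≤ (1/2)[196 + √(196² + 4·196·30·29)] = (1/2)[196 + √720496] = 522.4102

Kővári–Sós–Turán: let r_1, ..., r_196 be the row sums and z = Σ r_i the total number of 1s. Each pair of columns can share at most one row with both entries 1 (else a 2×2 all-ones block appears), so Σ_i C(r_i, 2) ≤ C(30, 2) = 435. By convexity Σ_i C(r_i, 2) ≥ 196·C(z/196, 2) = z(z − 196)/(2·196), giving z² − 196z − 196·30·29 ≤ 0 and hence z ≤ (1/2)[196 + √(38416 + 4·170520)] = (1/2)[196 + √720496] ≈ (1/2)(196 + 848.8204) = 522.4102.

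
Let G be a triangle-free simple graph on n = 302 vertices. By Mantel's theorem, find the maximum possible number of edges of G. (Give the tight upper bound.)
ex(302, K_3) = ⌊302^2/4⌋ = 22801

Mantel (1907): a triangle-free graph on n vertices has at most ⌊n^2/4⌋ edges, with equality for the complete bipartite graph K_{⌊n/2⌋, ⌈n/2⌉}. For n = 302: ⌊302^2/4⌋ = ⌊91204/4⌋ = 22801. The extremal graph is K_{151, 151}, which has 151·151 = 22801 edges.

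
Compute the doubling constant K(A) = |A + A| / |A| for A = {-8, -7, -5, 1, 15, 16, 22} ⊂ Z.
K = |A + A| / |A| = 26/7

Enumerate A + A = {a + b : a, b ∈ A}. With |A| = 7, there are |A|^2 = 49 ordered sum pairs; collecting distinct values, A + A = {-16, -15, -14, -13, -12, -10, -7, -6, -4, 2, 7, 8, 9, 10, 11, 14, 15, 16, 17, 23, 30, 31, 32, 37, 38, 44}, so |A + A| = 26. Thus K = 26/7. For comparison, the minimum possible |A + A| over all 7-element sets is 2·7 − 1 = 13 (so min K = 13/7), attained only by arithmetic progressions.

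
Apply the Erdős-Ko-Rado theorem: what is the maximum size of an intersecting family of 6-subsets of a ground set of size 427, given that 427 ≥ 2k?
max |F| = C(426, 5) = 114192073260

The Erdős-Ko-Rado theorem states: for n ≥ 2k, an intersecting family of k-subsets of an n-element set has size at most C(n − 1, k − 1), with equality for 'star' families {A ⊆ [n] : |A| = k, i ∈ A} (fix an element i). For n = 427, k = 6: C(426, 5) = 114192073260.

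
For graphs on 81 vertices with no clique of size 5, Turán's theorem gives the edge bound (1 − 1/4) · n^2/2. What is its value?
Turán density bound = (3/4) · 81^2/2 = 19683/8 ≈ 2460.375

Turán's theorem: ex(n, K_{r+1}) is achieved by the complete r-partite Turán graph T(n, r) with parts as balanced as possible, and is at most (1 − 1/r) · n^2/2. For r = 4, n = 81: the density bound is (3/4) · 6561/2 = 19683/8 ≈ 2460.375. The integer-valued extremum is e(T(81, 4)) = 2460, which is strictly less than the density bound 19683/8 since 4 ∤ 81 (the parts of T(81, 4) cannot all be equal).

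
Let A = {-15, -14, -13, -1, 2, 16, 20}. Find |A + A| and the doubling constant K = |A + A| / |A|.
K = |A + A| / |A| = 26/7

Enumerate A + A = {a + b : a, b ∈ A}. With |A| = 7, there are |A|^2 = 49 ordered sum pairs; collecting distinct values, A + A = {-30, -29, -28, -27, -26, -16, -15, -14, -13, -12, -11, -2, 1, 2, 3, 4, 5, 6, 7, 15, 18, 19, 22, 32, 36, 40}, so |A + A| = 26. Thus K = 26/7. For comparison, the minimum possible |A + A| over all 7-element sets is 2·7 − 1 = 13 (so min K = 13/7), attained only by arithmetic progressions.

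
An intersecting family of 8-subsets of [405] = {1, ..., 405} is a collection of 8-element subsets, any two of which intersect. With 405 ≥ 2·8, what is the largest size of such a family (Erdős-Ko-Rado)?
max |F| = C(404, 7) = 330782297702480

Erdős-Ko-Rado (1961): when n ≥ 2k, max |F| = C(n−1, k−1). The bound is attained by the star {A : i ∈ A} for any fixed i ∈ [n]. Here C(405−1, 8−1) = C(404, 7) = 330782297702480.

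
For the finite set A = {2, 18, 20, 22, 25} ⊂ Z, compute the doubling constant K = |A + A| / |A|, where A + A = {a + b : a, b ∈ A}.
K = |A + A| / |A| = 14/5

Enumerate A + A = {a + b : a, b ∈ A}. With |A| = 5, there are |A|^2 = 25 ordered sum pairs; collecting distinct values, A + A = {4, 20, 22, 24, 27, 36, 38, 40, 42, 43, 44, 45, 47, 50}, so |A + A| = 14. Thus K = 14/5. For comparison, the minimum possible |A + A| over all 5-element sets is 2·5 − 1 = 9 (so min K = 9/5), attained only by arithmetic progressions.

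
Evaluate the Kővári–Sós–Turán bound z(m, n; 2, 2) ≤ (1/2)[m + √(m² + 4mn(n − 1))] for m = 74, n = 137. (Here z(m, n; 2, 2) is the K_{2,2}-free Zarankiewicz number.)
z(74, 137; 2, 2) ≤ (1/2)[74 + √(74² + 4·74·137·136)] = (1/2)[74 + √5520548] = 1211.7923

Kővári–Sós–Turán: let r_1, ..., r_74 be the row sums and z = Σ r_i the total number of 1s. Each pair of columns can share at most one row with both entries 1 (else a 2×2 all-ones block appears), so Σ_i C(r_i, 2) ≤ C(137, 2) = 9316. By convexity Σ_i C(r_i, 2) ≥ 74·C(z/74, 2) = z(z − 74)/(2·74), giving z² − 74z − 74·137·136 ≤ 0 and hence z ≤ (1/2)[74 + √(5476 + 4·1378768)] = (1/2)[74 + √5520548] ≈ (1/2)(74 + 2349.5846) = 1211.7923.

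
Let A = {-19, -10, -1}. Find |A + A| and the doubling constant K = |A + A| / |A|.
K = |A + A| / |A| = 5/3

Enumerate A + A = {a + b : a, b ∈ A}. With |A| = 3, there are |A|^2 = 9 ordered sum pairs; collecting distinct values, A + A = {-38, -29, -20, -11, -2}, so |A + A| = 5. Thus K = 5/3. Here |A + A| = 2|A| − 1 = 5, the minimum possible — so K = 5/3 is minimal, which holds iff A is an arithmetic progression.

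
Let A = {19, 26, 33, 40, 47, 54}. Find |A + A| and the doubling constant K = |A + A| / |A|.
K = |A + A| / |A| = 11/6

Enumerate A + A = {a + b : a, b ∈ A}. With |A| = 6, there are |A|^2 = 36 ordered sum pairs; collecting distinct values, A + A = {38, 45, 52, 59, 66, 73, 80, 87, 94, 101, 108}, so |A + A| = 11. Thus K = 11/6. Here |A + A| = 2|A| − 1 = 11, the minimum possible — so K = 11/6 is minimal, which holds iff A is an arithmetic progression.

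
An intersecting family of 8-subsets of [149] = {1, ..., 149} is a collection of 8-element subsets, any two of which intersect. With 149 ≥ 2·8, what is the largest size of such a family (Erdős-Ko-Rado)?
max |F| = C(148, 7) = 267212177232

The Erdős-Ko-Rado theorem states: for n ≥ 2k, an intersecting family of k-subsets of an n-element set has size at most C(n − 1, k − 1), with equality for 'star' families {A ⊆ [n] : |A| = k, i ∈ A} (fix an element i). For n = 149, k = 8: C(148, 7) = 267212177232.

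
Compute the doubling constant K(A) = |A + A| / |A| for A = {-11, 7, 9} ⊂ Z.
K = |A + A| / |A| = 6/3 = 2

Enumerate A + A = {a + b : a, b ∈ A}. With |A| = 3, there are |A|^2 = 9 ordered sum pairs; collecting distinct values, A + A = {-22, -4, -2, 14, 16, 18}, so |A + A| = 6. Thus K = 6/3 = 2. For comparison, the minimum possible |A + A| over all 3-element sets is 2·3 − 1 = 5 (so min K = 5/3), attained only by arithmetic progressions.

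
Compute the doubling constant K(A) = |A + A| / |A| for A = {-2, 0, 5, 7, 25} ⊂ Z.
K = |A + A| / |A| = 14/5

Enumerate A + A = {a + b : a, b ∈ A}. With |A| = 5, there are |A|^2 = 25 ordered sum pairs; collecting distinct values, A + A = {-4, -2, 0, 3, 5, 7, 10, 12, 14, 23, 25, 30, 32, 50}, so |A + A| = 14. Thus K = 14/5. For comparison, the minimum possible |A + A| over all 5-element sets is 2·5 − 1 = 9 (so min K = 9/5), attained only by arithmetic progressions.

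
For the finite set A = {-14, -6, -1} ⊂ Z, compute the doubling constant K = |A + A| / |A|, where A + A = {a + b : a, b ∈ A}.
K = |A + A| / |A| = 6/3 = 2

Enumerate A + A = {a + b : a, b ∈ A}. With |A| = 3, there are |A|^2 = 9 ordered sum pairs; collecting distinct values, A + A = {-28, -20, -15, -12, -7, -2}, so |A + A| = 6. Thus K = 6/3 = 2. For comparison, the minimum possible |A + A| over all 3-element sets is 2·3 − 1 = 5 (so min K = 5/3), attained only by arithmetic progressions.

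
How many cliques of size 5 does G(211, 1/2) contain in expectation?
E[# K_5] = C(211, 5) · (1/2)^C(5, 2) = 3322771452 / 2^10 = 830692863/256 ≈ 3244893.996094

For each 5-subset S of vertices (there are C(211, 5) = 3322771452 such S), let X_S = 1 if S induces a K_5 (all C(5, 2) = 10 edges present). Then P(X_S = 1) = (1/2)^10 = 1/1024. By linearity of expectation, E[# K_5] = C(211, 5) · (1/2)^10 = 3322771452 / 1024 = 830692863/256 ≈ 3244893.996094.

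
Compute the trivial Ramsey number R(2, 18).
R(2, 18) = 18

R(2, k) = k for all k ≥ 2: in a 2-colouring of K_k, either some edge is red (a red K_2) or all edges are blue (a blue K_k). And K_{17} coloured all-blue has no blue K_18, so R(2, 18) > 17. Hence R(2, 18) = 18.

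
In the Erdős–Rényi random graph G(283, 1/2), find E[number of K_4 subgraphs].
E[# K_4] = C(283, 4) · (1/2)^C(4, 2) = 261630670 / 2^6 = 130815335/32 = 4087979.21875

For each 4-subset S of vertices (there are C(283, 4) = 261630670 such S), let X_S = 1 if S induces a K_4 (all C(4, 2) = 6 edges present). Then P(X_S = 1) = (1/2)^6 = 1/64. By linearity of expectation, E[# K_4] = C(283, 4) · (1/2)^6 = 261630670 / 64 = 130815335/32 = 4087979.21875.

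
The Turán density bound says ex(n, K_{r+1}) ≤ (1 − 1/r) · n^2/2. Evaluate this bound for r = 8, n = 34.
Turán density bound = (7/8) · 34^2/2 = 2023/4 ≈ 505.75

Turán's theorem: ex(n, K_{r+1}) is achieved by the complete r-partite Turán graph T(n, r) with parts as balanced as possible, and is at most (1 − 1/r) · n^2/2. For r = 8, n = 34: the density bound is (7/8) · 1156/2 = 2023/4 ≈ 505.75. The integer-valued extremum is e(T(34, 8)) = 505, which is strictly less than the density bound 2023/4 since 8 ∤ 34 (the parts of T(34, 8) cannot all be equal).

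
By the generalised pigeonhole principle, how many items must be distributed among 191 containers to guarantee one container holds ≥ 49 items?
n = (49 − 1)·191 + 1 = 9169

By the generalised pigeonhole principle, to guarantee some box contains ≥ r objects we need more than (r − 1) · k objects total. Threshold: n = (r − 1) · k + 1. With r = 49 and k = 191: n = 48 · 191 + 1 = 9168 + 1 = 9169. For n = 9168 = 48 · 191, we can put exactly 48 objects in every box, avoiding 49 in any single one — so 9169 is tight.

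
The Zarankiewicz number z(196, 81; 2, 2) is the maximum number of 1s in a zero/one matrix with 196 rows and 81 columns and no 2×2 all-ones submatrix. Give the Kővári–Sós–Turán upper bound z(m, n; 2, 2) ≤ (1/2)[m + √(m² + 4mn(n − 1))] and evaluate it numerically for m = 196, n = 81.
z(196, 81; 2, 2) ≤ (1/2)[196 + √(196² + 4·196·81·80)] = (1/2)[196 + √5118736] = 1229.2312

Kővári–Sós–Turán: let r_1, ..., r_196 be the row sums and z = Σ r_i the total number of 1s. Each pair of columns can share at most one row with both entries 1 (else a 2×2 all-ones block appears), so Σ_i C(r_i, 2) ≤ C(81, 2) = 3240. By convexity Σ_i C(r_i, 2) ≥ 196·C(z/196, 2) = z(z − 196)/(2·196), giving z² − 196z − 196·81·80 ≤ 0 and hence z ≤ (1/2)[196 + √(38416 + 4·1270080)] = (1/2)[196 + √5118736] ≈ (1/2)(196 + 2262.4624) = 1229.2312.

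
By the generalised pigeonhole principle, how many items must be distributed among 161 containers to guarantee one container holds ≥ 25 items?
n = (25 − 1)·161 + 1 = 3865

By the generalised pigeonhole principle, to guarantee some box contains ≥ r objects we need more than (r − 1) · k objects total. Threshold: n = (r − 1) · k + 1. With r = 25 and k = 161: n = 24 · 161 + 1 = 3864 + 1 = 3865. For n = 3864 = 24 · 161, we can put exactly 24 objects in every box, avoiding 25 in any single one — so 3865 is tight.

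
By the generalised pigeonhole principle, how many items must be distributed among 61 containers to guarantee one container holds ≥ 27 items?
n = (27 − 1)·61 + 1 = 1587

By the generalised pigeonhole principle, to guarantee some box contains ≥ r objects we need more than (r − 1) · k objects total. Threshold: n = (r − 1) · k + 1. With r = 27 and k = 61: n = 26 · 61 + 1 = 1586 + 1 = 1587. For n = 1586 = 26 · 61, we can put exactly 26 objects in every box, avoiding 27 in any single one — so 1587 is tight.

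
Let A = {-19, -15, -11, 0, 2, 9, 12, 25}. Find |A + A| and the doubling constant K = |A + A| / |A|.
K = |A + A| / |A| = 34/8 = 17/4

Enumerate A + A = {a + b : a, b ∈ A}. With |A| = 8, there are |A|^2 = 64 ordered sum pairs; collecting distinct values, A + A = {-38, -34, -30, -26, -22, -19, -17, -15, -13, -11, -10, -9, -7, -6, -3, -2, 0, 1, 2, 4, 6, 9, 10, 11, 12, 14, 18, 21, 24, 25, 27, 34, 37, 50}, so |A + A| = 34. Thus K = 34/8 = 17/4. For comparison, the minimum possible |A + A| over all 8-element sets is 2·8 − 1 = 15 (so min K = 15/8), attained only by arithmetic progressions.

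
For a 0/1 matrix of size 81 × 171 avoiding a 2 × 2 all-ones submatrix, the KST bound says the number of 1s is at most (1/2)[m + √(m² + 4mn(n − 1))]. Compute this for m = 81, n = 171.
z(81, 171; 2, 2) ≤ (1/2)[81 + √(81² + 4·81·171·170)] = (1/2)[81 + √9425241] = 1575.5278

Kővári–Sós–Turán: let r_1, ..., r_81 be the row sums and z = Σ r_i the total number of 1s. Each pair of columns can share at most one row with both entries 1 (else a 2×2 all-ones block appears), so Σ_i C(r_i, 2) ≤ C(171, 2) = 14535. By convexity Σ_i C(r_i, 2) ≥ 81·C(z/81, 2) = z(z − 81)/(2·81), giving z² − 81z − 81·171·170 ≤ 0 and hence z ≤ (1/2)[81 + √(6561 + 4·2354670)] = (1/2)[81 + √9425241] ≈ (1/2)(81 + 3070.0555) = 1575.5278.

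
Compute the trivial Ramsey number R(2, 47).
R(2, 47) = 47

R(2, k) = k for all k ≥ 2: in a 2-colouring of K_k, either some edge is red (a red K_2) or all edges are blue (a blue K_k). And K_{46} coloured all-blue has no blue K_47, so R(2, 47) > 46. Hence R(2, 47) = 47.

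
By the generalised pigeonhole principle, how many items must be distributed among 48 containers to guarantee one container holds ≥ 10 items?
n = (10 − 1)·48 + 1 = 433

By the generalised pigeonhole principle, to guarantee some box contains ≥ r objects we need more than (r − 1) · k objects total. Threshold: n = (r − 1) · k + 1. With r = 10 and k = 48: n = 9 · 48 + 1 = 432 + 1 = 433. For n = 432 = 9 · 48, we can put exactly 9 objects in every box, avoiding 10 in any single one — so 433 is tight.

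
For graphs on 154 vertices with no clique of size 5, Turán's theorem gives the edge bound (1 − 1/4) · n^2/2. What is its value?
Turán density bound = (3/4) · 154^2/2 = 17787/2 ≈ 8893.5

Turán's theorem: ex(n, K_{r+1}) is achieved by the complete r-partite Turán graph T(n, r) with parts as balanced as possible, and is at most (1 − 1/r) · n^2/2. For r = 4, n = 154: the density bound is (3/4) · 23716/2 = 17787/2 ≈ 8893.5. The integer-valued extremum is e(T(154, 4)) = 8893, which is strictly less than the density bound 17787/2 since 4 ∤ 154 (the parts of T(154, 4) cannot all be equal).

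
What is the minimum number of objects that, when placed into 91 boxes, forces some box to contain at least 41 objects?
n = (41 − 1)·91 + 1 = 3641

By the generalised pigeonhole principle, to guarantee some box contains ≥ r objects we need more than (r − 1) · k objects total. Threshold: n = (r − 1) · k + 1. With r = 41 and k = 91: n = 40 · 91 + 1 = 3640 + 1 = 3641. For n = 3640 = 40 · 91, we can put exactly 40 objects in every box, avoiding 41 in any single one — so 3641 is tight.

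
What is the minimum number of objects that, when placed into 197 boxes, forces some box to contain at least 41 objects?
n = (41 − 1)·197 + 1 = 7881

By the generalised pigeonhole principle, to guarantee some box contains ≥ r objects we need more than (r − 1) · k objects total. Threshold: n = (r − 1) · k + 1. With r = 41 and k = 197: n = 40 · 197 + 1 = 7880 + 1 = 7881. For n = 7880 = 40 · 197, we can put exactly 40 objects in every box, avoiding 41 in any single one — so 7881 is tight.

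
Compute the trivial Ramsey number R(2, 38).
R(2, 38) = 38

R(2, k) = k for all k ≥ 2: in a 2-colouring of K_k, either some edge is red (a red K_2) or all edges are blue (a blue K_k). And K_{37} coloured all-blue has no blue K_38, so R(2, 38) > 37. Hence R(2, 38) = 38.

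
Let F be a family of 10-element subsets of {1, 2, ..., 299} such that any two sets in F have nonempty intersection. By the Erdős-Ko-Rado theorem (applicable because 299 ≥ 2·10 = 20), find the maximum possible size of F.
max |F| = C(298, 9) = 45207677551849890

Erdős-Ko-Rado (1961): when n ≥ 2k, max |F| = C(n−1, k−1). The bound is attained by the star {A : i ∈ A} for any fixed i ∈ [n]. Here C(299−1, 10−1) = C(298, 9) = 45207677551849890.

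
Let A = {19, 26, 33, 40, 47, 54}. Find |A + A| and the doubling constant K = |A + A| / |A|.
K = |A + A| / |A| = 11/6

Enumerate A + A = {a + b : a, b ∈ A}. With |A| = 6, there are |A|^2 = 36 ordered sum pairs; collecting distinct values, A + A = {38, 45, 52, 59, 66, 73, 80, 87, 94, 101, 108}, so |A + A| = 11. Thus K = 11/6. Here |A + A| = 2|A| − 1 = 11, the minimum possible — so K = 11/6 is minimal, which holds iff A is an arithmetic progression.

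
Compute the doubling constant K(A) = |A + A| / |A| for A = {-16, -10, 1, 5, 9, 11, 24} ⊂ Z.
K = |A + A| / |A| = 25/7

Enumerate A + A = {a + b : a, b ∈ A}. With |A| = 7, there are |A|^2 = 49 ordered sum pairs; collecting distinct values, A + A = {-32, -26, -20, -15, -11, -9, -7, -5, -1, 1, 2, 6, 8, 10, 12, 14, 16, 18, 20, 22, 25, 29, 33, 35, 48}, so |A + A| = 25. Thus K = 25/7. For comparison, the minimum possible |A + A| over all 7-element sets is 2·7 − 1 = 13 (so min K = 13/7), attained only by arithmetic progressions.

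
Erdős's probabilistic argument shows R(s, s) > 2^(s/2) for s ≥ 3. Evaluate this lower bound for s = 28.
2^(28/2) = 16384; so R(28, 28) > 16384

Colour each edge of K_n uniformly at random with red/blue. The expected number of monochromatic K_28 is C(n, 28) · 2 · 2^(−C(28,2)). If C(n, 28) · 2^(1 − C(28,2)) < 1, then with positive probability no monochromatic K_28 exists, so R(28, 28) > n. The standard estimate C(n, 28) ≤ n^28/28! shows this inequality holds whenever n ≤ 2^(28/2) (since 28! · 2^(C(28,2) − 1) > 2^(28^2/2) ≥ n^28). Hence R(28, 28) > 2^(28/2) = 16384.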